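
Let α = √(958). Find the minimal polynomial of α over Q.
m_α(x) = x^2 - 958

α satisfies α^2 - 958 = 0, so x^2 - 958 annihilates α. Since d = 958 is squarefree and ≠ 1, it is not a perfect square in Q, so x^2 - 958 has no rational root and is therefore irreducible over Q (a degree-2 polynomial over a field is irreducible iff it has no root). Hence m_α(x) = x^2 - 958.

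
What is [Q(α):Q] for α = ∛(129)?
[Q(α):Q] = 3

The minimal polynomial of α is x^3 - 129, irreducible over Q since 129 is not a perfect cube (so x^3 - 129 has no rational root). Hence [Q(α):Q] = deg(m_α) = 3.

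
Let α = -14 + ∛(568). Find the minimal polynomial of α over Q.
m_α(x) = x^3 + 42x^2 + 588x + 2176

Set β = α + 14 = ∛(568), so β^3 = 568. Then (α + 14)^3 - 568 = 0, i.e. α is a root of g(x) = (x + 14)^3 - 568 = x^3 + 42x^2 + 588x + 2176. Since g(x) = h(x + 14) where h(x) = x^3 - 568, and h is irreducible over Q (because 568 is not a perfect cube, so h has no rational root, and a monic cubic with no rational root is irreducible), g is also irreducible (irreducibility is preserved under the substitution x → x + 14). Hence m_α(x) = x^3 + 42x^2 + 588x + 2176.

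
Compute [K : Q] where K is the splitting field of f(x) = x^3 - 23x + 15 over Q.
[K : Q] = 6

By the rational root test, any rational root of the monic integer polynomial f(x) = x^3 - 23x + 15 must be an integer dividing the constant term 15, i.e. one of ±{1, 3, 5, 15}. Evaluating: f(1) = -7, f(-1) = 37, f(3) = -27, f(-3) = 57, f(5) = 25, f(-5) = 5, f(15) = 3045, f(-15) = -3015; none is 0, so f has no rational root and is therefore irreducible over Q (a cubic with no linear factor over a field is irreducible). For an irreducible cubic, the Galois group is A_3 or S_3 according as the discriminant disc(f) = -4a^3 - 27b^2 = -4·(-23)^3 - 27·(15)^2 = 42593 is or is not a square in Q. Here disc(f) = 42593 is not a perfect square in Q, so the Galois group of f over Q is not contained in A_3 and must be all of S_3. The splitting field has degree |S_3| = 6 over Q, so [K : Q] = 6.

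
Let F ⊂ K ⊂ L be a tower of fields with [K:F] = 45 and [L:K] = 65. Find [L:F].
[L:F] = 2925

The tower law says that for any tower of field extensions F ⊂ K ⊂ L with finite degrees, [L:F] = [L:K] · [K:F]. Here this gives [L:F] = 65 · 45 = 2925.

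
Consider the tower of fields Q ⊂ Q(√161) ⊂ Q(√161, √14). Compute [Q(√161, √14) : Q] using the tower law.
[Q(√161, √14) : Q] = 4

[Q(√161):Q] = 2 (min poly x^2 - 161, irreducible since 161 is squarefree > 1). For the top step, suppose √14 ∈ Q(√161), say √14 = c + d√161 with c, d ∈ Q. Squaring: 14 = c^2 + 161d^2 + 2cd√161. Since √161 ∉ Q this forces 2cd = 0. If d = 0 then √14 = c ∈ Q, contradicting 14 squarefree > 1. If c = 0 then 14 = 161d^2, so 161·14 = (161d)^2 is a perfect square in Q — but 161·14 = 2254 is not a perfect square (since 161 and 14 are distinct squarefree integers). Contradiction. Hence √14 ∉ Q(√161), so x^2 - 14 stays irreducible over Q(√161) and [Q(√161, √14) : Q(√161)] = 2. By the tower law, [Q(√161, √14) : Q] = 2 · 2 = 4.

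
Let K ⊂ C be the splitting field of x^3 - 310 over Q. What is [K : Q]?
[K : Q] = 6

The roots of x^3 - 310 are ∛310, ω∛310, ω^2∛310 where ω = e^(2πi/3) is a primitive cube root of unity, so K = Q(∛310, ω). Now [Q(∛310):Q] = 3 (since 310 is not a perfect cube, x^3 - 310 is irreducible) and [Q(ω):Q] = 2. Both 2 and 3 divide [K:Q], and [K:Q] ≤ 3·2 = 6, so [K:Q] = 6. (Equivalently: Q(∛310) ⊂ R but ω ∉ R, so [K : Q(∛310)] = 2.)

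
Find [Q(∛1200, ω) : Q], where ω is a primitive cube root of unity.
[Q(∛1200, ω) : Q] = 6

[Q(∛1200):Q] = 3 (min poly x^3 - 1200, irreducible since 1200 is not a perfect cube). [Q(ω):Q] = 2 (min poly x^2 + x + 1). Since Q(∛1200) ⊂ R and ω ∉ R, we have ω ∉ Q(∛1200), so x^2 + x + 1 remains irreducible over Q(∛1200) and [Q(∛1200, ω) : Q(∛1200)] = 2. By the tower law, [Q(∛1200, ω) : Q] = 3 · 2 = 6. (In fact Q(∛1200, ω) is the splitting field of x^3 - 1200 over Q.)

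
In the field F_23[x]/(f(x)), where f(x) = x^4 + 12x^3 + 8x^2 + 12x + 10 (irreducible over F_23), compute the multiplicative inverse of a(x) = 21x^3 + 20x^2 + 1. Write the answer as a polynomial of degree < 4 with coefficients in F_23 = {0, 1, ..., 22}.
a(x)^(-1) ≡ 16x^2 + 16x + 5 (mod f(x))

Since f is irreducible over F_23, F_23[x]/(f) is a field and a(x) ≠ 0 has an inverse. Apply the extended Euclidean algorithm to f(x) and a(x) in F_23[x]: f(x) = (11x + 12)·a(x) + (21x^2 + x + 21);  a(x) = (x + 2)·(21x^2 + x + 21) + (5). The last nonzero remainder is the constant 5 = gcd(f, a) in F_23. Back-substituting through the division chain expresses 5 = s(x)·a(x) + t(x)·f(x) with s(x) ≡ 11x^2 + 11x + 2 (mod f), so (11x^2 + 11x + 2)·a(x) ≡ 5 (mod f). Multiplying by 5^(-1) ≡ 14 in F_23 gives a(x)^(-1) ≡ 14·(11x^2 + 11x + 2) ≡ 16x^2 + 16x + 5 (mod f). Check: (21x^3 + 20x^2 + 1)·(16x^2 + 16x + 5) = 14x^5 + 12x^4 + 11x^3 + x^2 + 16x + 5 ≡ 1 (mod x^4 + 12x^3 + 8x^2 + 12x + 10).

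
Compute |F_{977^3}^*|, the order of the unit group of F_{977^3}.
|F_{977^3}^*| = 932574832

F_{977^3} has 977^3 = 932574833 elements; its multiplicative group consists of all nonzero elements, so |F_{977^3}^*| = 932574833 - 1 = 932574832. (It is cyclic since any finite subgroup of the multiplicative group of a field is cyclic.)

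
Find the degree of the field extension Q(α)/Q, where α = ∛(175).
[Q(α):Q] = 3

The minimal polynomial of α is x^3 - 175, irreducible over Q since 175 is not a perfect cube (so x^3 - 175 has no rational root). Hence [Q(α):Q] = deg(m_α) = 3.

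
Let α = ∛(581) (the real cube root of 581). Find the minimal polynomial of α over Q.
m_α(x) = x^3 - 581

α satisfies α^3 = 581, so x^3 - 581 annihilates α. By the rational root test, a rational root p/q (in lowest terms) of x^3 - 581 would satisfy p^3 = 581 q^3, forcing q = 1 and p^3 = 581; but 581 is not a perfect cube, contradiction. A monic cubic over Q with no rational root is irreducible (any nontrivial factorization would include a linear factor). Hence x^3 - 581 is the minimal polynomial of α, and in particular [Q(α):Q] = 3.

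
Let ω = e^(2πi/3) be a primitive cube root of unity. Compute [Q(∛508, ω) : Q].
[Q(∛508, ω) : Q] = 6

[Q(∛508):Q] = 3 (min poly x^3 - 508, irreducible since 508 is not a perfect cube). [Q(ω):Q] = 2 (min poly x^2 + x + 1). Since Q(∛508) ⊂ R and ω ∉ R, we have ω ∉ Q(∛508), so x^2 + x + 1 remains irreducible over Q(∛508) and [Q(∛508, ω) : Q(∛508)] = 2. By the tower law, [Q(∛508, ω) : Q] = 3 · 2 = 6. (In fact Q(∛508, ω) is the splitting field of x^3 - 508 over Q.)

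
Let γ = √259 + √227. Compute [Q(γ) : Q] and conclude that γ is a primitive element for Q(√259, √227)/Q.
[Q(γ) : Q] = 4 (equivalently, Q(γ) = Q(√259, √227))

Obviously Q(γ) ⊆ Q(√259, √227), and [Q(√259, √227):Q] = 4 (since 259, 227 are distinct squarefree integers > 1 with 58793 not a perfect square). To show equality we compute the minimal polynomial of γ. From γ = √259 + √227: γ^2 = 259 + 2√(58793) + 227 = 486 + 2√(58793), so γ^2 - 486 = 2√(58793); squaring, (γ^2 - 486)^2 = 4·58793, i.e. γ^4 - 972γ^2 + 236196 - 235172 = 0, i.e. γ^4 - 972γ^2 + 1024 = 0. So γ is a root of x^4 - 972x^2 + 1024. This polynomial is irreducible over Q: it has no rational root (each ±√259 ± √227 is irrational), and any factorization into two quadratics over Q would force √(58793) ∈ Q (pairing opposite roots) or √259, √227 ∈ Q (other pairings), all impossible. Hence [Q(γ):Q] = 4 = [Q(√259, √227):Q], so Q(γ) = Q(√259, √227).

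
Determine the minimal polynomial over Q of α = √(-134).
m_α(x) = x^2 + 134

α satisfies α^2 + 134 = 0, so x^2 + 134 annihilates α. Since d = -134 is squarefree and ≠ 1, it is not a perfect square in Q, so x^2 + 134 has no rational root and is therefore irreducible over Q (a degree-2 polynomial over a field is irreducible iff it has no root). Hence m_α(x) = x^2 + 134.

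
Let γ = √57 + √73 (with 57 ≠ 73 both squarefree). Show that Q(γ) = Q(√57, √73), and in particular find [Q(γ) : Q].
[Q(γ) : Q] = 4 (equivalently, Q(γ) = Q(√57, √73))

Obviously Q(γ) ⊆ Q(√57, √73), and [Q(√57, √73):Q] = 4 (since 57, 73 are distinct squarefree integers > 1 with 4161 not a perfect square). To show equality we compute the minimal polynomial of γ. From γ = √57 + √73: γ^2 = 57 + 2√(4161) + 73 = 130 + 2√(4161), so γ^2 - 130 = 2√(4161); squaring, (γ^2 - 130)^2 = 4·4161, i.e. γ^4 - 260γ^2 + 16900 - 16644 = 0, i.e. γ^4 - 260γ^2 + 256 = 0. So γ is a root of x^4 - 260x^2 + 256. This polynomial is irreducible over Q: it has no rational root (each ±√57 ± √73 is irrational), and any factorization into two quadratics over Q would force √(4161) ∈ Q (pairing opposite roots) or √57, √73 ∈ Q (other pairings), all impossible. Hence [Q(γ):Q] = 4 = [Q(√57, √73):Q], so Q(γ) = Q(√57, √73).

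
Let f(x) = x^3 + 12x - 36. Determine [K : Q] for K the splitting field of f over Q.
[K : Q] = 6

By the rational root test, any rational root of the monic integer polynomial f(x) = x^3 + 12x - 36 must be an integer dividing the constant term -36, i.e. one of ±{1, 2, 3, 4, 6, 9, 12, 18, 36}. Evaluating: f(1) = -23, f(-1) = -49, f(2) = -4, f(-2) = -68, f(3) = 27, f(-3) = -99, f(4) = 76, f(-4) = -148, f(6) = 252, f(-6) = -324, f(9) = 801, f(-9) = -873, f(12) = 1836, f(-12) = -1908, f(18) = 6012, f(-18) = -6084, f(36) = 47052, f(-36) = -47124; none is 0, so f has no rational root and is therefore irreducible over Q (a cubic with no linear factor over a field is irreducible). For an irreducible cubic, the Galois group is A_3 or S_3 according as the discriminant disc(f) = -4a^3 - 27b^2 = -4·(12)^3 - 27·(-36)^2 = -41904 is or is not a square in Q. Here disc(f) = -41904 is not a perfect square in Q, so the Galois group of f over Q is not contained in A_3 and must be all of S_3. The splitting field has degree |S_3| = 6 over Q, so [K : Q] = 6.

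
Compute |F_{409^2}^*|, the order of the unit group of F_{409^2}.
|F_{409^2}^*| = 167280

F_{409^2} has 409^2 = 167281 elements; its multiplicative group consists of all nonzero elements, so |F_{409^2}^*| = 167281 - 1 = 167280. (It is cyclic since any finite subgroup of the multiplicative group of a field is cyclic.)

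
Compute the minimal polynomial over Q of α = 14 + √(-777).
m_α(x) = x^2 - 28x + 973

From α - 14 = √(-777), squaring gives (α - 14)^2 = -777, i.e. α^2 - 28α + 196 = -777, so α^2 - 28α + 973 = 0. The discriminant of x^2 - 28x + 973 is (-28)^2 - 4·(973) = 784 - 3892 = -3108, and 4·(-777) is not a perfect square in Q since -777 is squarefree and ≠ 1. Hence x^2 - 28x + 973 is irreducible over Q and is the minimal polynomial of α.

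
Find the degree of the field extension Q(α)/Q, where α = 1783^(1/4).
[Q(α):Q] = 4

α is a root of x^4 - 1783. By Eisenstein's criterion at the prime p = 1783 (which divides the constant term 1783 but p^2 = 3179089 does not, since 1783 is squarefree), x^4 - 1783 is irreducible over Q. Hence [Q(α):Q] = 4.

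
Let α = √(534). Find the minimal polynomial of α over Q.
m_α(x) = x^2 - 534

α satisfies α^2 - 534 = 0, so x^2 - 534 annihilates α. Since d = 534 is squarefree and ≠ 1, it is not a perfect square in Q, so x^2 - 534 has no rational root and is therefore irreducible over Q (a degree-2 polynomial over a field is irreducible iff it has no root). Hence m_α(x) = x^2 - 534.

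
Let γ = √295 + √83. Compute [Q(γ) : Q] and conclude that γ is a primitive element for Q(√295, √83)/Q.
[Q(γ) : Q] = 4 (equivalently, Q(γ) = Q(√295, √83))

Obviously Q(γ) ⊆ Q(√295, √83), and [Q(√295, √83):Q] = 4 (since 295, 83 are distinct squarefree integers > 1 with 24485 not a perfect square). To show equality we compute the minimal polynomial of γ. From γ = √295 + √83: γ^2 = 295 + 2√(24485) + 83 = 378 + 2√(24485), so γ^2 - 378 = 2√(24485); squaring, (γ^2 - 378)^2 = 4·24485, i.e. γ^4 - 756γ^2 + 142884 - 97940 = 0, i.e. γ^4 - 756γ^2 + 44944 = 0. So γ is a root of x^4 - 756x^2 + 44944. This polynomial is irreducible over Q: it has no rational root (each ±√295 ± √83 is irrational), and any factorization into two quadratics over Q would force √(24485) ∈ Q (pairing opposite roots) or √295, √83 ∈ Q (other pairings), all impossible. Hence [Q(γ):Q] = 4 = [Q(√295, √83):Q], so Q(γ) = Q(√295, √83).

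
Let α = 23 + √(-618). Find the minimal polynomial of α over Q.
m_α(x) = x^2 - 46x + 1147

From α - 23 = √(-618), squaring gives (α - 23)^2 = -618, i.e. α^2 - 46α + 529 = -618, so α^2 - 46α + 1147 = 0. The discriminant of x^2 - 46x + 1147 is (-46)^2 - 4·(1147) = 2116 - 4588 = -2472, and 4·(-618) is not a perfect square in Q since -618 is squarefree and ≠ 1. Hence x^2 - 46x + 1147 is irreducible over Q and is the minimal polynomial of α.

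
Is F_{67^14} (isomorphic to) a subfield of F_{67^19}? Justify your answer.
No: F_{67^14} is not a subfield of F_{67^19}

F_{p^m} embeds in F_{p^n} iff m | n. Here 14 ∤ 19 (since 19 = 1·14 + 5 with remainder 5 ≠ 0), so F_{67^14} is not a subfield of F_{67^19}. Equivalently: if it were, the tower law would give 14 = [F_{67^14}:F_67] dividing [F_{67^19}:F_67] = 19, contradiction.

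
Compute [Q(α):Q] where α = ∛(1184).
[Q(α):Q] = 3

The minimal polynomial of α is x^3 - 1184, irreducible over Q since 1184 is not a perfect cube (so x^3 - 1184 has no rational root). Hence [Q(α):Q] = deg(m_α) = 3.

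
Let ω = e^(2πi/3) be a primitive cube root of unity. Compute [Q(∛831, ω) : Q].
[Q(∛831, ω) : Q] = 6

[Q(∛831):Q] = 3 (min poly x^3 - 831, irreducible since 831 is not a perfect cube). [Q(ω):Q] = 2 (min poly x^2 + x + 1). Since Q(∛831) ⊂ R and ω ∉ R, we have ω ∉ Q(∛831), so x^2 + x + 1 remains irreducible over Q(∛831) and [Q(∛831, ω) : Q(∛831)] = 2. By the tower law, [Q(∛831, ω) : Q] = 3 · 2 = 6. (In fact Q(∛831, ω) is the splitting field of x^3 - 831 over Q.)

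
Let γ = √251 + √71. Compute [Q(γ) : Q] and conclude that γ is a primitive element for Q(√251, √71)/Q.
[Q(γ) : Q] = 4 (equivalently, Q(γ) = Q(√251, √71))

Obviously Q(γ) ⊆ Q(√251, √71), and [Q(√251, √71):Q] = 4 (since 251, 71 are distinct squarefree integers > 1 with 17821 not a perfect square). To show equality we compute the minimal polynomial of γ. From γ = √251 + √71: γ^2 = 251 + 2√(17821) + 71 = 322 + 2√(17821), so γ^2 - 322 = 2√(17821); squaring, (γ^2 - 322)^2 = 4·17821, i.e. γ^4 - 644γ^2 + 103684 - 71284 = 0, i.e. γ^4 - 644γ^2 + 32400 = 0. So γ is a root of x^4 - 644x^2 + 32400. This polynomial is irreducible over Q: it has no rational root (each ±√251 ± √71 is irrational), and any factorization into two quadratics over Q would force √(17821) ∈ Q (pairing opposite roots) or √251, √71 ∈ Q (other pairings), all impossible. Hence [Q(γ):Q] = 4 = [Q(√251, √71):Q], so Q(γ) = Q(√251, √71).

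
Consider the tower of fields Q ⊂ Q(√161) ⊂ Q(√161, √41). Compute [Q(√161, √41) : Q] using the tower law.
[Q(√161, √41) : Q] = 4

[Q(√161):Q] = 2 (min poly x^2 - 161, irreducible since 161 is squarefree > 1). For the top step, suppose √41 ∈ Q(√161), say √41 = c + d√161 with c, d ∈ Q. Squaring: 41 = c^2 + 161d^2 + 2cd√161. Since √161 ∉ Q this forces 2cd = 0. If d = 0 then √41 = c ∈ Q, contradicting 41 squarefree > 1. If c = 0 then 41 = 161d^2, so 161·41 = (161d)^2 is a perfect square in Q — but 161·41 = 6601 is not a perfect square (since 161 and 41 are distinct squarefree integers). Contradiction. Hence √41 ∉ Q(√161), so x^2 - 41 stays irreducible over Q(√161) and [Q(√161, √41) : Q(√161)] = 2. By the tower law, [Q(√161, √41) : Q] = 2 · 2 = 4.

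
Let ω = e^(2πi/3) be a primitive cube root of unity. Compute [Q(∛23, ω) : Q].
[Q(∛23, ω) : Q] = 6

[Q(∛23):Q] = 3 (min poly x^3 - 23, irreducible since 23 is not a perfect cube). [Q(ω):Q] = 2 (min poly x^2 + x + 1). Since Q(∛23) ⊂ R and ω ∉ R, we have ω ∉ Q(∛23), so x^2 + x + 1 remains irreducible over Q(∛23) and [Q(∛23, ω) : Q(∛23)] = 2. By the tower law, [Q(∛23, ω) : Q] = 3 · 2 = 6. (In fact Q(∛23, ω) is the splitting field of x^3 - 23 over Q.)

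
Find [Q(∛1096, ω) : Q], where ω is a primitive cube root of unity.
[Q(∛1096, ω) : Q] = 6

[Q(∛1096):Q] = 3 (min poly x^3 - 1096, irreducible since 1096 is not a perfect cube). [Q(ω):Q] = 2 (min poly x^2 + x + 1). Since Q(∛1096) ⊂ R and ω ∉ R, we have ω ∉ Q(∛1096), so x^2 + x + 1 remains irreducible over Q(∛1096) and [Q(∛1096, ω) : Q(∛1096)] = 2. By the tower law, [Q(∛1096, ω) : Q] = 3 · 2 = 6. (In fact Q(∛1096, ω) is the splitting field of x^3 - 1096 over Q.)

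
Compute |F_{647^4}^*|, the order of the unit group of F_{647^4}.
|F_{647^4}^*| = 175233494880

F_{647^4} has 647^4 = 175233494881 elements; its multiplicative group consists of all nonzero elements, so |F_{647^4}^*| = 175233494881 - 1 = 175233494880. (It is cyclic since any finite subgroup of the multiplicative group of a field is cyclic.)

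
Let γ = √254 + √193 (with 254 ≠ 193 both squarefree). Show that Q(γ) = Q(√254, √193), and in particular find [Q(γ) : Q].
[Q(γ) : Q] = 4 (equivalently, Q(γ) = Q(√254, √193))

Obviously Q(γ) ⊆ Q(√254, √193), and [Q(√254, √193):Q] = 4 (since 254, 193 are distinct squarefree integers > 1 with 49022 not a perfect square). To show equality we compute the minimal polynomial of γ. From γ = √254 + √193: γ^2 = 254 + 2√(49022) + 193 = 447 + 2√(49022), so γ^2 - 447 = 2√(49022); squaring, (γ^2 - 447)^2 = 4·49022, i.e. γ^4 - 894γ^2 + 199809 - 196088 = 0, i.e. γ^4 - 894γ^2 + 3721 = 0. So γ is a root of x^4 - 894x^2 + 3721. This polynomial is irreducible over Q: it has no rational root (each ±√254 ± √193 is irrational), and any factorization into two quadratics over Q would force √(49022) ∈ Q (pairing opposite roots) or √254, √193 ∈ Q (other pairings), all impossible. Hence [Q(γ):Q] = 4 = [Q(√254, √193):Q], so Q(γ) = Q(√254, √193).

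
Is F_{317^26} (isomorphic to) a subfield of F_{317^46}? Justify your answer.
No: F_{317^26} is not a subfield of F_{317^46}

F_{p^m} embeds in F_{p^n} iff m | n. Here 26 ∤ 46 (since 46 = 1·26 + 20 with remainder 20 ≠ 0), so F_{317^26} is not a subfield of F_{317^46}. Equivalently: if it were, the tower law would give 26 = [F_{317^26}:F_317] dividing [F_{317^46}:F_317] = 46, contradiction.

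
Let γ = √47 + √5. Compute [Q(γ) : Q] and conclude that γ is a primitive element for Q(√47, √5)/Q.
[Q(γ) : Q] = 4 (equivalently, Q(γ) = Q(√47, √5))

Obviously Q(γ) ⊆ Q(√47, √5), and [Q(√47, √5):Q] = 4 (since 47, 5 are distinct squarefree integers > 1 with 235 not a perfect square). To show equality we compute the minimal polynomial of γ. From γ = √47 + √5: γ^2 = 47 + 2√(235) + 5 = 52 + 2√(235), so γ^2 - 52 = 2√(235); squaring, (γ^2 - 52)^2 = 4·235, i.e. γ^4 - 104γ^2 + 2704 - 940 = 0, i.e. γ^4 - 104γ^2 + 1764 = 0. So γ is a root of x^4 - 104x^2 + 1764. This polynomial is irreducible over Q: it has no rational root (each ±√47 ± √5 is irrational), and any factorization into two quadratics over Q would force √(235) ∈ Q (pairing opposite roots) or √47, √5 ∈ Q (other pairings), all impossible. Hence [Q(γ):Q] = 4 = [Q(√47, √5):Q], so Q(γ) = Q(√47, √5).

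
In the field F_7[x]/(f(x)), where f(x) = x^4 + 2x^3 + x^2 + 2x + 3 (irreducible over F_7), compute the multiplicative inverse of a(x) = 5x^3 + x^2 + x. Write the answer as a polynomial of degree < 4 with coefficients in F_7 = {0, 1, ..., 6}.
a(x)^(-1) ≡ 5x^3 + 6x + 2 (mod f(x))

Since f is irreducible over F_7, F_7[x]/(f) is a field and a(x) ≠ 0 has an inverse. Apply the extended Euclidean algorithm to f(x) and a(x) in F_7[x]: f(x) = (3x + 4)·a(x) + (x^2 + 5x + 3);  a(x) = (5x + 4)·(x^2 + 5x + 3) + (x + 2);  (x^2 + 5x + 3) = (x + 3)·(x + 2) + (4). The last nonzero remainder is the constant 4 = gcd(f, a) in F_7. Back-substituting through the division chain expresses 4 = s(x)·a(x) + t(x)·f(x) with s(x) ≡ 6x^3 + 3x + 1 (mod f), so (6x^3 + 3x + 1)·a(x) ≡ 4 (mod f). Multiplying by 4^(-1) ≡ 2 in F_7 gives a(x)^(-1) ≡ 2·(6x^3 + 3x + 1) ≡ 5x^3 + 6x + 2 (mod f). Check: (5x^3 + x^2 + x)·(5x^3 + 6x + 2) = 4x^6 + 5x^5 + 2x^3 + x^2 + 2x ≡ 1 (mod x^4 + 2x^3 + x^2 + 2x + 3).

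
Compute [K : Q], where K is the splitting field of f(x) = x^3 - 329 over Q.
[K : Q] = 6

The roots of x^3 - 329 are ∛329, ω∛329, ω^2∛329 where ω = e^(2πi/3) is a primitive cube root of unity, so K = Q(∛329, ω). Now [Q(∛329):Q] = 3 (since 329 is not a perfect cube, x^3 - 329 is irreducible) and [Q(ω):Q] = 2. Both 2 and 3 divide [K:Q], and [K:Q] ≤ 3·2 = 6, so [K:Q] = 6. (Equivalently: Q(∛329) ⊂ R but ω ∉ R, so [K : Q(∛329)] = 2.)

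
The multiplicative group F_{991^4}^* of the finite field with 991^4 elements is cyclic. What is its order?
|F_{991^4}^*| = 964483090560

F_{991^4} has 991^4 = 964483090561 elements; its multiplicative group consists of all nonzero elements, so |F_{991^4}^*| = 964483090561 - 1 = 964483090560. (It is cyclic since any finite subgroup of the multiplicative group of a field is cyclic.)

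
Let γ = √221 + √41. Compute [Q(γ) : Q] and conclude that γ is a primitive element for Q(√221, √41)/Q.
[Q(γ) : Q] = 4 (equivalently, Q(γ) = Q(√221, √41))

Obviously Q(γ) ⊆ Q(√221, √41), and [Q(√221, √41):Q] = 4 (since 221, 41 are distinct squarefree integers > 1 with 9061 not a perfect square). To show equality we compute the minimal polynomial of γ. From γ = √221 + √41: γ^2 = 221 + 2√(9061) + 41 = 262 + 2√(9061), so γ^2 - 262 = 2√(9061); squaring, (γ^2 - 262)^2 = 4·9061, i.e. γ^4 - 524γ^2 + 68644 - 36244 = 0, i.e. γ^4 - 524γ^2 + 32400 = 0. So γ is a root of x^4 - 524x^2 + 32400. This polynomial is irreducible over Q: it has no rational root (each ±√221 ± √41 is irrational), and any factorization into two quadratics over Q would force √(9061) ∈ Q (pairing opposite roots) or √221, √41 ∈ Q (other pairings), all impossible. Hence [Q(γ):Q] = 4 = [Q(√221, √41):Q], so Q(γ) = Q(√221, √41).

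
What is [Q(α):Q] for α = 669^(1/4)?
[Q(α):Q] = 4

α is a root of x^4 - 669. By Eisenstein's criterion at the prime p = 3 (which divides the constant term 669 but p^2 = 9 does not, since 669 is squarefree), x^4 - 669 is irreducible over Q. Hence [Q(α):Q] = 4.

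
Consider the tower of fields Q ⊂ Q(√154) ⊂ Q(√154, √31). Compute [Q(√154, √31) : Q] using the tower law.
[Q(√154, √31) : Q] = 4

[Q(√154):Q] = 2 (min poly x^2 - 154, irreducible since 154 is squarefree > 1). For the top step, suppose √31 ∈ Q(√154), say √31 = c + d√154 with c, d ∈ Q. Squaring: 31 = c^2 + 154d^2 + 2cd√154. Since √154 ∉ Q this forces 2cd = 0. If d = 0 then √31 = c ∈ Q, contradicting 31 squarefree > 1. If c = 0 then 31 = 154d^2, so 154·31 = (154d)^2 is a perfect square in Q — but 154·31 = 4774 is not a perfect square (since 154 and 31 are distinct squarefree integers). Contradiction. Hence √31 ∉ Q(√154), so x^2 - 31 stays irreducible over Q(√154) and [Q(√154, √31) : Q(√154)] = 2. By the tower law, [Q(√154, √31) : Q] = 2 · 2 = 4.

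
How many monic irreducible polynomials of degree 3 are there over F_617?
There are 78294832 monic irreducible polynomials of degree 3 over F_617

Each element of F_{617^3} that lies in no proper subfield is a root of exactly one monic irreducible of degree 3 over F_617, and each such polynomial has 3 distinct roots in F_{617^3}. By Möbius inversion the count is N_617(3) = (1/3) Σ_{d|3} μ(3/d) · 617^d = (1/3)(μ(3)·617^1 + μ(1)·617^3) = 234884496/3 = 78294832.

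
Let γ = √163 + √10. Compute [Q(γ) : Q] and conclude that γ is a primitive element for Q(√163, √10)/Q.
[Q(γ) : Q] = 4 (equivalently, Q(γ) = Q(√163, √10))

Obviously Q(γ) ⊆ Q(√163, √10), and [Q(√163, √10):Q] = 4 (since 163, 10 are distinct squarefree integers > 1 with 1630 not a perfect square). To show equality we compute the minimal polynomial of γ. From γ = √163 + √10: γ^2 = 163 + 2√(1630) + 10 = 173 + 2√(1630), so γ^2 - 173 = 2√(1630); squaring, (γ^2 - 173)^2 = 4·1630, i.e. γ^4 - 346γ^2 + 29929 - 6520 = 0, i.e. γ^4 - 346γ^2 + 23409 = 0. So γ is a root of x^4 - 346x^2 + 23409. This polynomial is irreducible over Q: it has no rational root (each ±√163 ± √10 is irrational), and any factorization into two quadratics over Q would force √(1630) ∈ Q (pairing opposite roots) or √163, √10 ∈ Q (other pairings), all impossible. Hence [Q(γ):Q] = 4 = [Q(√163, √10):Q], so Q(γ) = Q(√163, √10).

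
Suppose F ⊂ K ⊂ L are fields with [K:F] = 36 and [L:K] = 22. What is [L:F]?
[L:F] = 792

The tower law says that for any tower of field extensions F ⊂ K ⊂ L with finite degrees, [L:F] = [L:K] · [K:F]. Here this gives [L:F] = 22 · 36 = 792.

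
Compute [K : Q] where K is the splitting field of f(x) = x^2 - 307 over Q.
[K : Q] = 2

f(x) = x^2 - 307 factors as (x - √307)(x + √307). The splitting field is K = Q(√307). Since 307 is squarefree and > 1, it is not a perfect square, so x^2 - 307 is irreducible over Q and [Q(√307) : Q] = 2. Hence [K : Q] = 2.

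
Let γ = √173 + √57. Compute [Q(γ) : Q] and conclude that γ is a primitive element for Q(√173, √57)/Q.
[Q(γ) : Q] = 4 (equivalently, Q(γ) = Q(√173, √57))

Obviously Q(γ) ⊆ Q(√173, √57), and [Q(√173, √57):Q] = 4 (since 173, 57 are distinct squarefree integers > 1 with 9861 not a perfect square). To show equality we compute the minimal polynomial of γ. From γ = √173 + √57: γ^2 = 173 + 2√(9861) + 57 = 230 + 2√(9861), so γ^2 - 230 = 2√(9861); squaring, (γ^2 - 230)^2 = 4·9861, i.e. γ^4 - 460γ^2 + 52900 - 39444 = 0, i.e. γ^4 - 460γ^2 + 13456 = 0. So γ is a root of x^4 - 460x^2 + 13456. This polynomial is irreducible over Q: it has no rational root (each ±√173 ± √57 is irrational), and any factorization into two quadratics over Q would force √(9861) ∈ Q (pairing opposite roots) or √173, √57 ∈ Q (other pairings), all impossible. Hence [Q(γ):Q] = 4 = [Q(√173, √57):Q], so Q(γ) = Q(√173, √57).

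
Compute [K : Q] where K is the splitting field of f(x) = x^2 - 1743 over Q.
[K : Q] = 2

f(x) = x^2 - 1743 factors as (x - √1743)(x + √1743). The splitting field is K = Q(√1743). Since 1743 is squarefree and > 1, it is not a perfect square, so x^2 - 1743 is irreducible over Q and [Q(√1743) : Q] = 2. Hence [K : Q] = 2.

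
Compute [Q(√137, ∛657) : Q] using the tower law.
[Q(√137, ∛657) : Q] = 6

Let L = Q(√137, ∛657). Since Q(√137) ⊂ L and [Q(√137):Q] = 2, the tower law gives 2 | [L:Q]. Likewise Q(∛657) ⊂ L with [Q(∛657):Q] = 3 (because 657 is not a perfect cube), so 3 | [L:Q]. As gcd(2,3) = 1, [L:Q] is divisible by 6. Conversely L is generated over Q by √137 and ∛657, so [L:Q] ≤ 2·3 = 6. Therefore [Q(√137, ∛657) : Q] = 6.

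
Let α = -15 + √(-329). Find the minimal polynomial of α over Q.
m_α(x) = x^2 + 30x + 554

From α + 15 = √(-329), squaring gives (α + 15)^2 = -329, i.e. α^2 + 30α + 225 = -329, so α^2 + 30α + 554 = 0. The discriminant of x^2 + 30x + 554 is (30)^2 - 4·(554) = 900 - 2216 = -1316, and 4·(-329) is not a perfect square in Q since -329 is squarefree and ≠ 1. Hence x^2 + 30x + 554 is irreducible over Q and is the minimal polynomial of α.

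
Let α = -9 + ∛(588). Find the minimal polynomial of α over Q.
m_α(x) = x^3 + 27x^2 + 243x + 141

Set β = α + 9 = ∛(588), so β^3 = 588. Then (α + 9)^3 - 588 = 0, i.e. α is a root of g(x) = (x + 9)^3 - 588 = x^3 + 27x^2 + 243x + 141. Since g(x) = h(x + 9) where h(x) = x^3 - 588, and h is irreducible over Q (because 588 is not a perfect cube, so h has no rational root, and a monic cubic with no rational root is irreducible), g is also irreducible (irreducibility is preserved under the substitution x → x + 9). Hence m_α(x) = x^3 + 27x^2 + 243x + 141.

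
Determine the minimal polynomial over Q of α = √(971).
m_α(x) = x^2 - 971

α satisfies α^2 - 971 = 0, so x^2 - 971 annihilates α. Since d = 971 is squarefree and ≠ 1, it is not a perfect square in Q, so x^2 - 971 has no rational root and is therefore irreducible over Q (a degree-2 polynomial over a field is irreducible iff it has no root). Hence m_α(x) = x^2 - 971.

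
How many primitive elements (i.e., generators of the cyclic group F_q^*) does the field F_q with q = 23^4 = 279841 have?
There are φ(279840) = 66560 primitive elements

F_q^* is cyclic of order q - 1 = 279840. A cyclic group of order m has exactly φ(m) generators. Here m = 279840 = 2^5 · 3 · 5 · 11 · 53, so the number of primitive elements is φ(279840) = 66560.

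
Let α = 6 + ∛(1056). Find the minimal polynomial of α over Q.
m_α(x) = x^3 - 18x^2 + 108x - 1272

Set β = α - 6 = ∛(1056), so β^3 = 1056. Then (α - 6)^3 - 1056 = 0, i.e. α is a root of g(x) = (x - 6)^3 - 1056 = x^3 - 18x^2 + 108x - 1272. Since g(x) = h(x - 6) where h(x) = x^3 - 1056, and h is irreducible over Q (because 1056 is not a perfect cube, so h has no rational root, and a monic cubic with no rational root is irreducible), g is also irreducible (irreducibility is preserved under the substitution x → x - 6). Hence m_α(x) = x^3 - 18x^2 + 108x - 1272.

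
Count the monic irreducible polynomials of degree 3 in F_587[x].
There are 67420472 monic irreducible polynomials of degree 3 over F_587

Each element of F_{587^3} that lies in no proper subfield is a root of exactly one monic irreducible of degree 3 over F_587, and each such polynomial has 3 distinct roots in F_{587^3}. By Möbius inversion the count is N_587(3) = (1/3) Σ_{d|3} μ(3/d) · 587^d = (1/3)(μ(3)·587^1 + μ(1)·587^3) = 202261416/3 = 67420472.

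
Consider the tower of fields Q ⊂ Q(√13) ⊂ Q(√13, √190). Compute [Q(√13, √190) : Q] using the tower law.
[Q(√13, √190) : Q] = 4

[Q(√13):Q] = 2 (min poly x^2 - 13, irreducible since 13 is squarefree > 1). For the top step, suppose √190 ∈ Q(√13), say √190 = c + d√13 with c, d ∈ Q. Squaring: 190 = c^2 + 13d^2 + 2cd√13. Since √13 ∉ Q this forces 2cd = 0. If d = 0 then √190 = c ∈ Q, contradicting 190 squarefree > 1. If c = 0 then 190 = 13d^2, so 13·190 = (13d)^2 is a perfect square in Q — but 13·190 = 2470 is not a perfect square (since 13 and 190 are distinct squarefree integers). Contradiction. Hence √190 ∉ Q(√13), so x^2 - 190 stays irreducible over Q(√13) and [Q(√13, √190) : Q(√13)] = 2. By the tower law, [Q(√13, √190) : Q] = 2 · 2 = 4.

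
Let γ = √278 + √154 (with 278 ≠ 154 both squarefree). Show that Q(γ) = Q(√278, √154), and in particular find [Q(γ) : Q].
[Q(γ) : Q] = 4 (equivalently, Q(γ) = Q(√278, √154))

Obviously Q(γ) ⊆ Q(√278, √154), and [Q(√278, √154):Q] = 4 (since 278, 154 are distinct squarefree integers > 1 with 42812 not a perfect square). To show equality we compute the minimal polynomial of γ. From γ = √278 + √154: γ^2 = 278 + 2√(42812) + 154 = 432 + 2√(42812), so γ^2 - 432 = 2√(42812); squaring, (γ^2 - 432)^2 = 4·42812, i.e. γ^4 - 864γ^2 + 186624 - 171248 = 0, i.e. γ^4 - 864γ^2 + 15376 = 0. So γ is a root of x^4 - 864x^2 + 15376. This polynomial is irreducible over Q: it has no rational root (each ±√278 ± √154 is irrational), and any factorization into two quadratics over Q would force √(42812) ∈ Q (pairing opposite roots) or √278, √154 ∈ Q (other pairings), all impossible. Hence [Q(γ):Q] = 4 = [Q(√278, √154):Q], so Q(γ) = Q(√278, √154).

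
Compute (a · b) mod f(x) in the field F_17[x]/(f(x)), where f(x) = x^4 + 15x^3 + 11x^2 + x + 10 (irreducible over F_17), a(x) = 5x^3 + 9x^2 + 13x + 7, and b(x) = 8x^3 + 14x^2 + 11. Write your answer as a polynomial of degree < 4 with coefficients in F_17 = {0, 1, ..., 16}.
a · b ≡ 13x^3 + 10x^2 + x + 15 (mod f(x))

Multiply in F_17[x]: a(x)·b(x) = (5x^3 + 9x^2 + 13x + 7)·(8x^3 + 14x^2 + 11) = 6x^6 + 6x^5 + 9x^4 + 4x^3 + 10x^2 + 7x + 9. This has degree ≥ 4, so divide by f(x) over F_17: 6x^6 + 6x^5 + 9x^4 + 4x^3 + 10x^2 + 7x + 9 = (6x^2 + x + 13)·(x^4 + 15x^3 + 11x^2 + x + 10) + (13x^3 + 10x^2 + x + 15). Hence a·b ≡ 13x^3 + 10x^2 + x + 15 (mod f). (F_17[x]/(f) is a field with 17^4 = 83521 elements since f is irreducible of degree 4.)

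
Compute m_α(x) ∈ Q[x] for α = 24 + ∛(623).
m_α(x) = x^3 - 72x^2 + 1728x - 14447

Set β = α - 24 = ∛(623), so β^3 = 623. Then (α - 24)^3 - 623 = 0, i.e. α is a root of g(x) = (x - 24)^3 - 623 = x^3 - 72x^2 + 1728x - 14447. Since g(x) = h(x - 24) where h(x) = x^3 - 623, and h is irreducible over Q (because 623 is not a perfect cube, so h has no rational root, and a monic cubic with no rational root is irreducible), g is also irreducible (irreducibility is preserved under the substitution x → x - 24). Hence m_α(x) = x^3 - 72x^2 + 1728x - 14447.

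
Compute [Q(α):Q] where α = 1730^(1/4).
[Q(α):Q] = 4

α is a root of x^4 - 1730. By Eisenstein's criterion at the prime p = 2 (which divides the constant term 1730 but p^2 = 4 does not, since 1730 is squarefree), x^4 - 1730 is irreducible over Q. Hence [Q(α):Q] = 4.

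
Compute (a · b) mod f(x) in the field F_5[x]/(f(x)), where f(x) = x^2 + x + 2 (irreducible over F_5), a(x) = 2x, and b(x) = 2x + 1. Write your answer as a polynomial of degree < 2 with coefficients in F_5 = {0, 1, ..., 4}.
a · b ≡ 3x + 2 (mod f(x))

Multiply in F_5[x]: a(x)·b(x) = (2x)·(2x + 1) = 4x^2 + 2x. This has degree ≥ 2, so divide by f(x) over F_5: 4x^2 + 2x = (4)·(x^2 + x + 2) + (3x + 2). Hence a·b ≡ 3x + 2 (mod f). (F_5[x]/(f) is a field with 5^2 = 25 elements since f is irreducible of degree 2.)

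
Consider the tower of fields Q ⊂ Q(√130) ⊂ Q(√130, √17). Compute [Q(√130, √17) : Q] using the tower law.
[Q(√130, √17) : Q] = 4

[Q(√130):Q] = 2 (min poly x^2 - 130, irreducible since 130 is squarefree > 1). For the top step, suppose √17 ∈ Q(√130), say √17 = c + d√130 with c, d ∈ Q. Squaring: 17 = c^2 + 130d^2 + 2cd√130. Since √130 ∉ Q this forces 2cd = 0. If d = 0 then √17 = c ∈ Q, contradicting 17 squarefree > 1. If c = 0 then 17 = 130d^2, so 130·17 = (130d)^2 is a perfect square in Q — but 130·17 = 2210 is not a perfect square (since 130 and 17 are distinct squarefree integers). Contradiction. Hence √17 ∉ Q(√130), so x^2 - 17 stays irreducible over Q(√130) and [Q(√130, √17) : Q(√130)] = 2. By the tower law, [Q(√130, √17) : Q] = 2 · 2 = 4.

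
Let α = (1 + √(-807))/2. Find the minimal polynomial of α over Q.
m_α(x) = x^2 - x + 202

From 2α - 1 = √(-807), squaring gives (2α - 1)^2 = -807, i.e. 4α^2 - 4α + 1 = -807, so α^2 - α + (1 + 807)/4 = 0. Since -807 ≡ 1 (mod 4), (1 + 807)/4 = 202 ∈ Z. The polynomial x^2 - x + 202 has discriminant 1 - 4·(202) = -807, which is not a perfect square in Q (d = -807 is squarefree and ≠ 1), so x^2 - x + 202 is irreducible over Q. It is the minimal polynomial of α.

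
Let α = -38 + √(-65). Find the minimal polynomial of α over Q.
m_α(x) = x^2 + 76x + 1509

From α + 38 = √(-65), squaring gives (α + 38)^2 = -65, i.e. α^2 + 76α + 1444 = -65, so α^2 + 76α + 1509 = 0. The discriminant of x^2 + 76x + 1509 is (76)^2 - 4·(1509) = 5776 - 6036 = -260, and 4·(-65) is not a perfect square in Q since -65 is squarefree and ≠ 1. Hence x^2 + 76x + 1509 is irreducible over Q and is the minimal polynomial of α.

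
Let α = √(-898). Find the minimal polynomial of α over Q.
m_α(x) = x^2 + 898

α satisfies α^2 + 898 = 0, so x^2 + 898 annihilates α. Since d = -898 is squarefree and ≠ 1, it is not a perfect square in Q, so x^2 + 898 has no rational root and is therefore irreducible over Q (a degree-2 polynomial over a field is irreducible iff it has no root). Hence m_α(x) = x^2 + 898.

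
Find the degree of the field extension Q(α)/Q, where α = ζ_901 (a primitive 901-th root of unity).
[Q(α):Q] = 832

The minimal polynomial of ζ_901 over Q is the 901-th cyclotomic polynomial Φ_901(x), which is irreducible over Q and has degree φ(901) = 832. Hence [Q(α):Q] = φ(901) = 832.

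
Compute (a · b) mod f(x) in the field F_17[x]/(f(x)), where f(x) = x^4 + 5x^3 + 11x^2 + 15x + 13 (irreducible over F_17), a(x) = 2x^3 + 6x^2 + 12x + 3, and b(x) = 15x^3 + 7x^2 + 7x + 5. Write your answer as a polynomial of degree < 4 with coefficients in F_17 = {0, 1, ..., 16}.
a · b ≡ 16x^3 + 10x^2 + 16x + 15 (mod f(x))

Multiply in F_17[x]: a(x)·b(x) = (2x^3 + 6x^2 + 12x + 3)·(15x^3 + 7x^2 + 7x + 5) = 13x^6 + 2x^5 + 15x^4 + 11x^3 + 16x^2 + 13x + 15. This has degree ≥ 4, so divide by f(x) over F_17: 13x^6 + 2x^5 + 15x^4 + 11x^3 + 16x^2 + 13x + 15 = (13x^2 + 5x)·(x^4 + 5x^3 + 11x^2 + 15x + 13) + (16x^3 + 10x^2 + 16x + 15). Hence a·b ≡ 16x^3 + 10x^2 + 16x + 15 (mod f). (F_17[x]/(f) is a field with 17^4 = 83521 elements since f is irreducible of degree 4.)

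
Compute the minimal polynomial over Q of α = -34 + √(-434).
m_α(x) = x^2 + 68x + 1590

From α + 34 = √(-434), squaring gives (α + 34)^2 = -434, i.e. α^2 + 68α + 1156 = -434, so α^2 + 68α + 1590 = 0. The discriminant of x^2 + 68x + 1590 is (68)^2 - 4·(1590) = 4624 - 6360 = -1736, and 4·(-434) is not a perfect square in Q since -434 is squarefree and ≠ 1. Hence x^2 + 68x + 1590 is irreducible over Q and is the minimal polynomial of α.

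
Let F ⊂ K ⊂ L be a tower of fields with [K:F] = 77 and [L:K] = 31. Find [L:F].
[L:F] = 2387

The tower law says that for any tower of field extensions F ⊂ K ⊂ L with finite degrees, [L:F] = [L:K] · [K:F]. Here this gives [L:F] = 31 · 77 = 2387.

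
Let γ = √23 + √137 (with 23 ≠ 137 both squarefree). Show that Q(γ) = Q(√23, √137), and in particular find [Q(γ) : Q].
[Q(γ) : Q] = 4 (equivalently, Q(γ) = Q(√23, √137))

Obviously Q(γ) ⊆ Q(√23, √137), and [Q(√23, √137):Q] = 4 (since 23, 137 are distinct squarefree integers > 1 with 3151 not a perfect square). To show equality we compute the minimal polynomial of γ. From γ = √23 + √137: γ^2 = 23 + 2√(3151) + 137 = 160 + 2√(3151), so γ^2 - 160 = 2√(3151); squaring, (γ^2 - 160)^2 = 4·3151, i.e. γ^4 - 320γ^2 + 25600 - 12604 = 0, i.e. γ^4 - 320γ^2 + 12996 = 0. So γ is a root of x^4 - 320x^2 + 12996. This polynomial is irreducible over Q: it has no rational root (each ±√23 ± √137 is irrational), and any factorization into two quadratics over Q would force √(3151) ∈ Q (pairing opposite roots) or √23, √137 ∈ Q (other pairings), all impossible. Hence [Q(γ):Q] = 4 = [Q(√23, √137):Q], so Q(γ) = Q(√23, √137).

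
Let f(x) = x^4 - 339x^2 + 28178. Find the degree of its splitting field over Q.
[K : Q] = 4

Solving the quadratic in x^2: x^2 = (339 ± √(339^2 - 4·28178))/2 = (339 ± √2209)/2 = (339 ± 47)/2, giving x^2 = 193 or x^2 = 146. So f(x) = (x^2 - 193)(x^2 - 146) and the roots of f are ±√193, ±√146. Hence the splitting field is K = Q(√193, √146). Since 193 and 146 are distinct squarefree integers > 1, their product 28178 is not a perfect square, so √146 ∉ Q(√193). By the tower law [K:Q] = [Q(√193,√146):Q(√193)] · [Q(√193):Q] = 2 · 2 = 4.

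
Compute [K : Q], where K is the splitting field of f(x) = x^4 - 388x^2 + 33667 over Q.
[K : Q] = 4

Solving the quadratic in x^2: x^2 = (388 ± √(388^2 - 4·33667))/2 = (388 ± √15876)/2 = (388 ± 126)/2, giving x^2 = 131 or x^2 = 257. So f(x) = (x^2 - 131)(x^2 - 257) and the roots of f are ±√131, ±√257. Hence the splitting field is K = Q(√131, √257). Since 131 and 257 are distinct squarefree integers > 1, their product 33667 is not a perfect square, so √257 ∉ Q(√131). By the tower law [K:Q] = [Q(√131,√257):Q(√131)] · [Q(√131):Q] = 2 · 2 = 4.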